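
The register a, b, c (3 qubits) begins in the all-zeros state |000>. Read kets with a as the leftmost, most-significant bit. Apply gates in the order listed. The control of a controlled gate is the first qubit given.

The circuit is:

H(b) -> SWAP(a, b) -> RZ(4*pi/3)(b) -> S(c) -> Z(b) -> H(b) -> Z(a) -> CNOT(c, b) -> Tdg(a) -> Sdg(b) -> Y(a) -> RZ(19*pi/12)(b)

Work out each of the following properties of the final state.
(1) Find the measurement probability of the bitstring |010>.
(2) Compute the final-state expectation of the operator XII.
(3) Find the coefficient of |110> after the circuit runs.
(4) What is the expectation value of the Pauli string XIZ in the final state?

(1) The probability of measuring |010> is 1/4.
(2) The expectation value of XII is sqrt(2)/2.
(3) The amplitude on |110> is exp(I*pi/8)/2.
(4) The observable XIZ averages to sqrt(2)/2.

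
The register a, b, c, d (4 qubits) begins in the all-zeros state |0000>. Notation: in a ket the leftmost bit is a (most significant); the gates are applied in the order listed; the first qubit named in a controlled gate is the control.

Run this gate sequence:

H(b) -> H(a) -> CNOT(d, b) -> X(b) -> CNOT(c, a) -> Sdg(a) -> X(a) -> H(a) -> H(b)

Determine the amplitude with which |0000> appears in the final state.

The amplitude on |0000> is 1/2 - I/2.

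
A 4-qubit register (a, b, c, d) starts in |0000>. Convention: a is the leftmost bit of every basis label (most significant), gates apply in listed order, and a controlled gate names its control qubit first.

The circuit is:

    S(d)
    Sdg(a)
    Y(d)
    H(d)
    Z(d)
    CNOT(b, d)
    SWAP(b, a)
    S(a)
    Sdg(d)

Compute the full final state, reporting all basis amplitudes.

After the circuit, the state carries amplitude sqrt(2)*I/2 on |0000>, sqrt(2)/2 on |0001>, and 0 on every other basis state.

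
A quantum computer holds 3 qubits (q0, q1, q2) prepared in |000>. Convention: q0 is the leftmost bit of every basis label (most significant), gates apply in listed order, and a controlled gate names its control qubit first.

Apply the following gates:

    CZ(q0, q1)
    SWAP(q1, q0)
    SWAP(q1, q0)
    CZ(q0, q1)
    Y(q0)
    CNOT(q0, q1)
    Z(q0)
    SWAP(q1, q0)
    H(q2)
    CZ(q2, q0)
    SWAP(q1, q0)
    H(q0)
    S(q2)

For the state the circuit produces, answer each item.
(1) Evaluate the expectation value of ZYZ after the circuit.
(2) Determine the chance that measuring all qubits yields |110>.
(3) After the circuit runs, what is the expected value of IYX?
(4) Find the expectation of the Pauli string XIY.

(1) The observable ZYZ averages to 0.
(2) The probability of measuring |110> is 1/4.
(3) The expectation value of IYX is 0.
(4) The observable XIY averages to 1.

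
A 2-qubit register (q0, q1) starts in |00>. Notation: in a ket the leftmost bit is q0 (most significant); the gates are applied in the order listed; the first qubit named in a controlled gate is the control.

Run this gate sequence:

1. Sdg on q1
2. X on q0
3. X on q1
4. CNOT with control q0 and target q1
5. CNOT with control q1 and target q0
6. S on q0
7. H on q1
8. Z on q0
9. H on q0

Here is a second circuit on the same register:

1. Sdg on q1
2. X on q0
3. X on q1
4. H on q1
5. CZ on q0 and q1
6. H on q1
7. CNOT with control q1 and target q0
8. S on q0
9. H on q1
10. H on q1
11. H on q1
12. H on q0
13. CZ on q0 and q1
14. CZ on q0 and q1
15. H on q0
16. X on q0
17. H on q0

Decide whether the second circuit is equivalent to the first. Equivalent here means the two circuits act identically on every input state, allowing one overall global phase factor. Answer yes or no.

No — the two circuits implement different unitaries, even allowing a global phase.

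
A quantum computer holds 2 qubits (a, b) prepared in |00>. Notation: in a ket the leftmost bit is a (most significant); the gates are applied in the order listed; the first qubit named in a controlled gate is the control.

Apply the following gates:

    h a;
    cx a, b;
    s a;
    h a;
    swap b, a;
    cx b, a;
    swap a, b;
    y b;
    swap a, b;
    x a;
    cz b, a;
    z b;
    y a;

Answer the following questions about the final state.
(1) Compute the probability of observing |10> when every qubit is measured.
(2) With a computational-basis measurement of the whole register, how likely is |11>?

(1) A full measurement returns |10> with probability 1/4.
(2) A full measurement returns |11> with probability 1/4.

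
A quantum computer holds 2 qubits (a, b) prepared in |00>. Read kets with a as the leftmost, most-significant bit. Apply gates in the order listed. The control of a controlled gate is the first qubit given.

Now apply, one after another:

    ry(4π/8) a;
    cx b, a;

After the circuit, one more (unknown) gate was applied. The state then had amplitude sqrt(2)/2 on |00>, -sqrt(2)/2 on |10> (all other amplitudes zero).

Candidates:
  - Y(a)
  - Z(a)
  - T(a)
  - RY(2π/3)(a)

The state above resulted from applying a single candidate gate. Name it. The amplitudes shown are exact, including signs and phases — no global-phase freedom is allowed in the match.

The applied gate was Z(a).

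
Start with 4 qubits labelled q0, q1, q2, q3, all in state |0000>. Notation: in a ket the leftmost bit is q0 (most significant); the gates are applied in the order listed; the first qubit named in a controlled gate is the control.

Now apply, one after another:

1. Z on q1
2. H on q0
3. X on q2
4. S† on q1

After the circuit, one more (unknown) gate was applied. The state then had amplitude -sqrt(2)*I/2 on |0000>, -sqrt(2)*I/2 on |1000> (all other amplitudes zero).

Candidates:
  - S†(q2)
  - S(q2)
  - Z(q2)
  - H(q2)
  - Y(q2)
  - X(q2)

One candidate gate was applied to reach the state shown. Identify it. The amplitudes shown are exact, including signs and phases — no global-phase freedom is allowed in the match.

The unique candidate consistent with the amplitudes is Y(q2).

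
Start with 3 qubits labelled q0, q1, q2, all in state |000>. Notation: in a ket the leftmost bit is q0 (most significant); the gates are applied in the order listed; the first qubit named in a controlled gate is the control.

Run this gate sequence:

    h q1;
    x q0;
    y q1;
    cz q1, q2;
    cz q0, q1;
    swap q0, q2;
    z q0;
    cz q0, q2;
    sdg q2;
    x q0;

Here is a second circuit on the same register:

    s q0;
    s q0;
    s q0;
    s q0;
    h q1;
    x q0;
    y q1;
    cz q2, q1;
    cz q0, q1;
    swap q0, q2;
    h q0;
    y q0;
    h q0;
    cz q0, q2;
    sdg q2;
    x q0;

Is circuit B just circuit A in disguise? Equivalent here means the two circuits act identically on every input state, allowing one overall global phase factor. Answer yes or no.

No: there is an input state on which the two circuits produce genuinely different outputs (not merely differing by a phase).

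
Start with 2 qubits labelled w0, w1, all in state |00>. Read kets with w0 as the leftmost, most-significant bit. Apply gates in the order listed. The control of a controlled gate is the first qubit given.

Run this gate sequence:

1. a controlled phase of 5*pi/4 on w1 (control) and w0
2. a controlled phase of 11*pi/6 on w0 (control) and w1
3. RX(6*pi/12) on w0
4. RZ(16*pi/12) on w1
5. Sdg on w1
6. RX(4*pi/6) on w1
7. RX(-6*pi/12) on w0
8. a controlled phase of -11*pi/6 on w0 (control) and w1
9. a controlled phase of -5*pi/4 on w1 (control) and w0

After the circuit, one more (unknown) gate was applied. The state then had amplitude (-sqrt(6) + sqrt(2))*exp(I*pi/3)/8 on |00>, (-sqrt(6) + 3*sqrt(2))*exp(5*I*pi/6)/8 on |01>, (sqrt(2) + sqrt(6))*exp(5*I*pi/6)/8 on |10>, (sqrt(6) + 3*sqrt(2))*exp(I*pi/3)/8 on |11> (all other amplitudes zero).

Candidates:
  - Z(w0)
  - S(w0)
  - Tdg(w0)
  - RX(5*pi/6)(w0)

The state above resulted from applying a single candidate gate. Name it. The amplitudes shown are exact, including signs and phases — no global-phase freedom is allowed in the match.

It was RX(5*pi/6)(w0) that produced the state shown.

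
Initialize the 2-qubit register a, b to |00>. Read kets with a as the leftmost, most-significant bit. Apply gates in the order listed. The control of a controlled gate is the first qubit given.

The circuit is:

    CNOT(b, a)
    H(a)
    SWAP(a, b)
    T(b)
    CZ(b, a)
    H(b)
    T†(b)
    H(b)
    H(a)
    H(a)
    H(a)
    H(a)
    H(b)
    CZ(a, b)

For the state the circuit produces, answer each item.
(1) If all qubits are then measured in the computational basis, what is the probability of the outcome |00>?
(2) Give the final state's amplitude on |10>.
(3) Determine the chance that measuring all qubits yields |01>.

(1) A full measurement returns |00> with probability sqrt(2)/4 + 1/2. Key observation: gates 9-12 undo each other exactly, leaving only the rest of the circuit to track.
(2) The final state's coefficient on |10> equals 0.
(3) The probability of measuring |01> is 1/2 - sqrt(2)/4.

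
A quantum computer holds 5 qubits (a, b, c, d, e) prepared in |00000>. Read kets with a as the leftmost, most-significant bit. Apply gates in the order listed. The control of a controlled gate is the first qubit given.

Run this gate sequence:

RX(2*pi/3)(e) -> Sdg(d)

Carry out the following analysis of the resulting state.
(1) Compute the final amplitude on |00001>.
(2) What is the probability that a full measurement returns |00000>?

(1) |00001> carries amplitude -sqrt(3)*I/2 in the final state.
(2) The probability of measuring |00000> is 1/4.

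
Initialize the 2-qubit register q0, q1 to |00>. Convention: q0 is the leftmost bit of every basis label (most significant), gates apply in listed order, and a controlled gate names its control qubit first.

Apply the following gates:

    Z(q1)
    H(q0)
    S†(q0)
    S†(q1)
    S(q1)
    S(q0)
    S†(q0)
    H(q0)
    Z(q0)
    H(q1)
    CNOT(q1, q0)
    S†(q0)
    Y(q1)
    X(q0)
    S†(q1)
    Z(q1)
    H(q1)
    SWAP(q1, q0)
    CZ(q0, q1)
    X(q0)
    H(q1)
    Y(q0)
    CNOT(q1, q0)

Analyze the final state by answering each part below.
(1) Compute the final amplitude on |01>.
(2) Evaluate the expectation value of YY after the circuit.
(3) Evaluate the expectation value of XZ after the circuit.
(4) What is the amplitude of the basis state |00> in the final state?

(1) The final state's coefficient on |01> equals sqrt(2)*(-1 - I)/4.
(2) In the final state, YY has expectation 1.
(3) The expectation value of XZ is -1.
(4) The amplitude on |00> is sqrt(2)*(1 + I)/4.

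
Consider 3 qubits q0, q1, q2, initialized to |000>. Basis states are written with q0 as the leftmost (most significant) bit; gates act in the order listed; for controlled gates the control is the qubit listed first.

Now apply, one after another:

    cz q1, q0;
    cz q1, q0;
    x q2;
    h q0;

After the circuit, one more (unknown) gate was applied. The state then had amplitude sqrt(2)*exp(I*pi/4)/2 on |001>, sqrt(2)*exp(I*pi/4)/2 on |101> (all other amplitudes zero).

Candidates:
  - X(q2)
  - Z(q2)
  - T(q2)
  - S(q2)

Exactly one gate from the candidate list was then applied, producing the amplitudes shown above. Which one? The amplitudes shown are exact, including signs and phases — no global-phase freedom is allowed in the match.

It was T(q2) that produced the state shown. Key observation: steps 1-2 multiply out to the identity, so the circuit reduces to the remaining gates.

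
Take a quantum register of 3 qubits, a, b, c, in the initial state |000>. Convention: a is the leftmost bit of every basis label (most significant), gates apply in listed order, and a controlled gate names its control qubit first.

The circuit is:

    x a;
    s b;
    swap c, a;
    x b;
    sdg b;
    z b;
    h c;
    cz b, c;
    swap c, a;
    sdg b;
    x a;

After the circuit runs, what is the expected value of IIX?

In the final state, IIX has expectation 0.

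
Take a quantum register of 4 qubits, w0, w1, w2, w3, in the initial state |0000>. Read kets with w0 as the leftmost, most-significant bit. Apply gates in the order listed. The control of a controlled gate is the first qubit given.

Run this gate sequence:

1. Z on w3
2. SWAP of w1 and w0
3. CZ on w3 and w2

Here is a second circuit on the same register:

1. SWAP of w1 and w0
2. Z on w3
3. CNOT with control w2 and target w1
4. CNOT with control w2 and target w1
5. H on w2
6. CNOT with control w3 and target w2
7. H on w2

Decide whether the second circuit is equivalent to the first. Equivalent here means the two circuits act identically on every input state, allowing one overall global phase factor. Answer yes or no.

Yes, they are equivalent — the unitaries differ by at most a global phase.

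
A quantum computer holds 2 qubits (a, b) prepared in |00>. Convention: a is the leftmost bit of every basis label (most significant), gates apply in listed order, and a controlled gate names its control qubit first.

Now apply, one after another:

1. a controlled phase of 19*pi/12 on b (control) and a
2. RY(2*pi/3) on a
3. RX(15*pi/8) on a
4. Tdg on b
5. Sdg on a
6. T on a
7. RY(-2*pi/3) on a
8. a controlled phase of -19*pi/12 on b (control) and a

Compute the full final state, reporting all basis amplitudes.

The final amplitudes are -cos(pi/16)/4 - sqrt(3)*I*sin(pi/16)/4 - sqrt(3)*exp(I*pi/4)*sin(pi/16)/4 + 3*I*exp(I*pi/4)*cos(pi/16)/4 on |00>, 0 on |01>, sqrt(3)*cos(pi/16)/4 - exp(I*pi/4)*sin(pi/16)/4 + 3*I*sin(pi/16)/4 + sqrt(3)*exp(3*I*pi/4)*cos(pi/16)/4 on |10>, 0 on |11>.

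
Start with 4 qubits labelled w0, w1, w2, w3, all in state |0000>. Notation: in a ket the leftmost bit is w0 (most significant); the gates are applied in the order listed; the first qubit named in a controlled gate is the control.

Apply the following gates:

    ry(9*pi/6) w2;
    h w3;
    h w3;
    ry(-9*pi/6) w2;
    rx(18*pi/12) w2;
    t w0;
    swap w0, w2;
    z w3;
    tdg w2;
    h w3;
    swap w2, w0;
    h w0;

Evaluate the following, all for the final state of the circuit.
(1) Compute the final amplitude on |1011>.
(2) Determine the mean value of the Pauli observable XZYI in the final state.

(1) |1011> carries amplitude -sqrt(2)*I/4 in the final state.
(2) The observable XZYI averages to 1.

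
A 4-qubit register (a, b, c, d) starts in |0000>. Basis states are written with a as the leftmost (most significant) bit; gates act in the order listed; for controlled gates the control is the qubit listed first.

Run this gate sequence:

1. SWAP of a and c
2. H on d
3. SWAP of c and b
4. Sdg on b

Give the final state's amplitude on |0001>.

|0001> carries amplitude sqrt(2)/2 in the final state.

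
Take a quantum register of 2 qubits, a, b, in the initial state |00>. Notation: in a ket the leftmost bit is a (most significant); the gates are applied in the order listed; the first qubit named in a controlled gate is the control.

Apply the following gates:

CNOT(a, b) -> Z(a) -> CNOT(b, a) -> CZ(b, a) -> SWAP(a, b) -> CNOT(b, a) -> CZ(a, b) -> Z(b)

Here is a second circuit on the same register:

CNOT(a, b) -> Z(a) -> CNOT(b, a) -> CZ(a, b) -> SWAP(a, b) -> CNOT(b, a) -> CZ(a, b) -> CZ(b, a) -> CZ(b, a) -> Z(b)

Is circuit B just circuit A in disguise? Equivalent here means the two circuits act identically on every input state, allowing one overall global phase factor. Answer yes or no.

Yes — the two circuits implement the same unitary up to a global phase.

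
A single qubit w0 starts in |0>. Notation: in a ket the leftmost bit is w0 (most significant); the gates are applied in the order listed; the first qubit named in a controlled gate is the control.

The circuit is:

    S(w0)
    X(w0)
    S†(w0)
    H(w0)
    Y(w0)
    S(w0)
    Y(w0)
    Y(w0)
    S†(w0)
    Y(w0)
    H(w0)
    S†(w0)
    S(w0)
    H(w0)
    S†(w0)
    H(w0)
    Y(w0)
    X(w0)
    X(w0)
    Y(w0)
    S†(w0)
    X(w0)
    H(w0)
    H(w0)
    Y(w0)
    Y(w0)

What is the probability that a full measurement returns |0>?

The probability of measuring |0> is 1/2. Key observation: the block from step 6 through step 9 cancels to the identity and can be dropped.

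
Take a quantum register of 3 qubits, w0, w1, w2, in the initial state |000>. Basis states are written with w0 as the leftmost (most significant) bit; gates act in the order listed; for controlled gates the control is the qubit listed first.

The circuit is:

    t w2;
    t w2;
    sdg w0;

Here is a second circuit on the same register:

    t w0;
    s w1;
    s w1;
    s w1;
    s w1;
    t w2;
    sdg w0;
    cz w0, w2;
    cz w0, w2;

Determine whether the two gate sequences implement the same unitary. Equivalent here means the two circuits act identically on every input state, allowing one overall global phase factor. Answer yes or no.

No — the two circuits implement different unitaries, even allowing a global phase.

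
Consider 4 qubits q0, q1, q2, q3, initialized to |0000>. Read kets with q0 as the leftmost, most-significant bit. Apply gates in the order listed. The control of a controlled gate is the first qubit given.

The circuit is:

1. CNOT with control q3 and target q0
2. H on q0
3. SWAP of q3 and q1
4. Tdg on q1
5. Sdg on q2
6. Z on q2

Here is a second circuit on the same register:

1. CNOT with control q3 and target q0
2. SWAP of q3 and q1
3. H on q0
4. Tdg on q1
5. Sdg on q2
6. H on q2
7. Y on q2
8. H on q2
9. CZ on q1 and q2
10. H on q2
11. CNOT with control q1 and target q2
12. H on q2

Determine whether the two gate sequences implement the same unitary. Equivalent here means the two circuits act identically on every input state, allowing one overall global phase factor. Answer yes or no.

No, they are not equivalent — no single phase factor reconciles the two unitaries.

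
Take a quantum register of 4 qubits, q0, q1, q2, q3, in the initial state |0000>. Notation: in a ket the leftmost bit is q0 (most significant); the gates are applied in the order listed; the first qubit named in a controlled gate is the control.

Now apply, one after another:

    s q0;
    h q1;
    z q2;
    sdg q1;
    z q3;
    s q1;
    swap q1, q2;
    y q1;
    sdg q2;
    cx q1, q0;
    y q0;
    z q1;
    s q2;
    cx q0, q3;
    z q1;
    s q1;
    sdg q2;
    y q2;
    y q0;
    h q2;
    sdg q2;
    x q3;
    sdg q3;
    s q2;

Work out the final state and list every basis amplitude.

The final amplitudes are -1/2 - I/2 on |1101>, 1/2 - I/2 on |1111>, and 0 on every other basis state.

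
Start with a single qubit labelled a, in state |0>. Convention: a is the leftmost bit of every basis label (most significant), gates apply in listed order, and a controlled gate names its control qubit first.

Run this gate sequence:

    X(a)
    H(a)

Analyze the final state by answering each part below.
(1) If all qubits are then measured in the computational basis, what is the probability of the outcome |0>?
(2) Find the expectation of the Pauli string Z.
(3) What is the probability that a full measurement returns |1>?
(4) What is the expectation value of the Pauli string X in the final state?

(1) A full measurement returns |0> with probability 1/2.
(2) The expectation value of Z is 0.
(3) The probability of measuring |1> is 1/2.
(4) The expectation value of X is -1.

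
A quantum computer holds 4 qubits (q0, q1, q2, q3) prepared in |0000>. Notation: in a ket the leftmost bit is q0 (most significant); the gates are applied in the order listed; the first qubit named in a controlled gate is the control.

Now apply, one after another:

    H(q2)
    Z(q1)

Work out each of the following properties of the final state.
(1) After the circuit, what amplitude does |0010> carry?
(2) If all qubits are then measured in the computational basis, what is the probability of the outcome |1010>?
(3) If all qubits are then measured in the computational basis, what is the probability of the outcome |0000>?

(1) The amplitude on |0010> is sqrt(2)/2.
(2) The probability of measuring |1010> is 0.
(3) A full measurement returns |0000> with probability 1/2.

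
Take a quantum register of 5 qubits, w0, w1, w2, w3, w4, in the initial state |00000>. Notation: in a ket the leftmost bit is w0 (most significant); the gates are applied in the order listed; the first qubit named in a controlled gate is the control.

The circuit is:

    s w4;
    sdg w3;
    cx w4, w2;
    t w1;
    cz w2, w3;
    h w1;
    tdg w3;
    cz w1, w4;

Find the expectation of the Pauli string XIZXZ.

The observable XIZXZ averages to 0.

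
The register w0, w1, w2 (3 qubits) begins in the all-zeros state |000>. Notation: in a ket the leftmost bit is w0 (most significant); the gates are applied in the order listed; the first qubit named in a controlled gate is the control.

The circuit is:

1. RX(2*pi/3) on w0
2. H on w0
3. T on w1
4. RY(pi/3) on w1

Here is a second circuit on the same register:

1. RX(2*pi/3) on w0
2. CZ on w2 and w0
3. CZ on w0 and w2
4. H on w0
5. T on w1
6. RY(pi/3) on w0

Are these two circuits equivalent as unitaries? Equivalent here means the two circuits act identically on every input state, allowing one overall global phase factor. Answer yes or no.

No — the two circuits implement different unitaries, even allowing a global phase.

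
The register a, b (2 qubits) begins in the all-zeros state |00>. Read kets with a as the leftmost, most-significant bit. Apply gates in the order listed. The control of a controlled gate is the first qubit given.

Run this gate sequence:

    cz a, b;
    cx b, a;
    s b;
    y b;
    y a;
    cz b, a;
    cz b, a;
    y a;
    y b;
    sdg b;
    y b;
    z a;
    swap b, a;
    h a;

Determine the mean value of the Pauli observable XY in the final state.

In the final state, XY has expectation 0. Key observation: the block from step 3 through step 10 cancels to the identity and can be dropped.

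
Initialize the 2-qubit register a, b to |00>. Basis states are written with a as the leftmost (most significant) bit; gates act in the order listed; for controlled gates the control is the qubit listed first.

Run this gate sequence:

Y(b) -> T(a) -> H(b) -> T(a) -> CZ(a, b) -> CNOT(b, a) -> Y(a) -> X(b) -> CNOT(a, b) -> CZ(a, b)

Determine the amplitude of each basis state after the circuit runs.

The resulting statevector has amplitude -sqrt(2)/2 on |00>, 0 on |01>, -sqrt(2)/2 on |10>, 0 on |11>.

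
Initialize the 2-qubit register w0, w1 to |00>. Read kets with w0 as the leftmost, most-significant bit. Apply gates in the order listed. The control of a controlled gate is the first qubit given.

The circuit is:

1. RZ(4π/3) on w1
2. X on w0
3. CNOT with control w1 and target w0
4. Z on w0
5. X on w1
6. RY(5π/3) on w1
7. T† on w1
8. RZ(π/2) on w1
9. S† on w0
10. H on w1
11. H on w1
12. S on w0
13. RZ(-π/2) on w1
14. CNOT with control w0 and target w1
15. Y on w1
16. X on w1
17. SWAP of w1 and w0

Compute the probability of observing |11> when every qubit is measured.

The probability of measuring |11> is 1/4. Key observation: gates 8-13 undo each other exactly, leaving only the rest of the circuit to track.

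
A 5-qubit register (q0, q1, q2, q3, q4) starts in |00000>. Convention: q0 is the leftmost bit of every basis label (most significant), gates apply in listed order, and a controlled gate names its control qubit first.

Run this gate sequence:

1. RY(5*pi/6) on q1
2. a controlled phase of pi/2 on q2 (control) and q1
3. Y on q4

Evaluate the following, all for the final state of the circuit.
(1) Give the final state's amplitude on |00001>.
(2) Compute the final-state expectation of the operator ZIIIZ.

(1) The final state's coefficient on |00001> equals I*(-sqrt(2) + sqrt(6))/4.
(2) In the final state, ZIIIZ has expectation -1.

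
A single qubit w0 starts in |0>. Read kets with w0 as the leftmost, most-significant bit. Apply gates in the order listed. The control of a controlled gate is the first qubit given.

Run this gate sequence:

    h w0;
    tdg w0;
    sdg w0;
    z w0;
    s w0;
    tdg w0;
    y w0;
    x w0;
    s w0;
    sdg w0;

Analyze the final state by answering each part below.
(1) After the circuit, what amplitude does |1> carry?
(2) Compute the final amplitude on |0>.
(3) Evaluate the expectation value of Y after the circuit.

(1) |1> carries amplitude sqrt(2)/2 in the final state.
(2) The final state's coefficient on |0> equals sqrt(2)*I/2.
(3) The expectation value of Y is -1.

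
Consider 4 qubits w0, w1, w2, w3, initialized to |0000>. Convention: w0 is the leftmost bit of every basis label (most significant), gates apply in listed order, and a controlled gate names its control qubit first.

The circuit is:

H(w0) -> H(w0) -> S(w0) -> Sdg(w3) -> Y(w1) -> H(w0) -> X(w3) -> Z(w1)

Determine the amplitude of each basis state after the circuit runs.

The final amplitudes are -sqrt(2)*I/2 on |0101>, -sqrt(2)*I/2 on |1101>, and 0 on every other basis state.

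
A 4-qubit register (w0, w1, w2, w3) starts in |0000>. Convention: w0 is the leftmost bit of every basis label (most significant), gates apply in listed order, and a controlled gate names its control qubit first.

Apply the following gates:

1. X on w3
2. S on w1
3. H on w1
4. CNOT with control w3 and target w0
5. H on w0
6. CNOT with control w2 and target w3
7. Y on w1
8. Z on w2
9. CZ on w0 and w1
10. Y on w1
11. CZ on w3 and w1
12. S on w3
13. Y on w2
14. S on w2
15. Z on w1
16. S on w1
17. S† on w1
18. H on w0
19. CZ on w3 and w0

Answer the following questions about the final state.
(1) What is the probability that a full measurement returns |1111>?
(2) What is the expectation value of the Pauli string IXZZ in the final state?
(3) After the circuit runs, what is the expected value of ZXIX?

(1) Outcome |1111> occurs with probability 1/2. Key observation: gates 16-17 undo each other exactly, leaving only the rest of the circuit to track.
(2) The expectation value of IXZZ is 0.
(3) The observable ZXIX averages to 0.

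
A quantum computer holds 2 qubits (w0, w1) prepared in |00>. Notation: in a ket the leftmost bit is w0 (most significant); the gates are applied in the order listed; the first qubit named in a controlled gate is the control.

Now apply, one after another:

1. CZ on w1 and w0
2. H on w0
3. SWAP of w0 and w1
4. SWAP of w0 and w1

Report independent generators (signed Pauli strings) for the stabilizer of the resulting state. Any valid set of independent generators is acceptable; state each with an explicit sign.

The stabilizer group can be generated by +XI, +IZ, among other valid generating sets. Key observation: the block from step 3 through step 4 cancels to the identity and can be dropped.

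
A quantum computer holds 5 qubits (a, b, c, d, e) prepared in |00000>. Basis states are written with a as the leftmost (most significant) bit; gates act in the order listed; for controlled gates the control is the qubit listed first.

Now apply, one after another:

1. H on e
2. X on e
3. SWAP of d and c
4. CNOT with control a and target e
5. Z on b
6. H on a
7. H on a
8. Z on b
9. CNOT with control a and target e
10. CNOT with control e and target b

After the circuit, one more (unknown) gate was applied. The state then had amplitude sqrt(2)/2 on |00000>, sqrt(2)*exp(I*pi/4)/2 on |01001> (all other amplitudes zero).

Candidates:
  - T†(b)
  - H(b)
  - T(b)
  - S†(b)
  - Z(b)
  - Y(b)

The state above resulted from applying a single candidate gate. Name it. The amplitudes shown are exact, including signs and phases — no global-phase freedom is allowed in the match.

The unique candidate consistent with the amplitudes is T(b). Key observation: steps 4-9 multiply out to the identity, so the circuit reduces to the remaining gates.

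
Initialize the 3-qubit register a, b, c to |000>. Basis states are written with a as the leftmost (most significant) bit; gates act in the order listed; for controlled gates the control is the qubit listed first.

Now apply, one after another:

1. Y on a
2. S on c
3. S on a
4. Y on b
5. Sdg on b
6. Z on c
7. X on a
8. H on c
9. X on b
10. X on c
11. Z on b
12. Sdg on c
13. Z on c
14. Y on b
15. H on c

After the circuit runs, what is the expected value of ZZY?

In the final state, ZZY has expectation 1.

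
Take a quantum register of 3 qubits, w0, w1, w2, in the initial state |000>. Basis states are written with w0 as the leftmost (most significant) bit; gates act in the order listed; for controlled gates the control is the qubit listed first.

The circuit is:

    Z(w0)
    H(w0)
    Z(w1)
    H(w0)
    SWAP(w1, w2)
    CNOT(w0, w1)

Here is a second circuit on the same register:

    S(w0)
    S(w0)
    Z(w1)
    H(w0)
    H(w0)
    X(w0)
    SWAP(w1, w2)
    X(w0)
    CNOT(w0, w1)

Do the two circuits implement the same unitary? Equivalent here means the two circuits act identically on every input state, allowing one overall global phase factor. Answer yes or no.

Yes — the two circuits implement the same unitary up to a global phase.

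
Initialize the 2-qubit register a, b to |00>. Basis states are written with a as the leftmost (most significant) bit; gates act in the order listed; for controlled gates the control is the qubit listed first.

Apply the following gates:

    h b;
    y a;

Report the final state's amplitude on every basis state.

The resulting statevector has amplitude 0 on |00>, 0 on |01>, sqrt(2)*I/2 on |10>, sqrt(2)*I/2 on |11>.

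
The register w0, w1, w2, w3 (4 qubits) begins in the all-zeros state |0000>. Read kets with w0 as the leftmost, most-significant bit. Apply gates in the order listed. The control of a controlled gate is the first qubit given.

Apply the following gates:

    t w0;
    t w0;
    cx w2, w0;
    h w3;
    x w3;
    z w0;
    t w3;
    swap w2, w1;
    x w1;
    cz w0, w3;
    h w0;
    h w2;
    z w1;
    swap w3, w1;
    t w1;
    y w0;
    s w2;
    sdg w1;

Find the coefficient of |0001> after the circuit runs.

The amplitude on |0001> is sqrt(2)*I/4.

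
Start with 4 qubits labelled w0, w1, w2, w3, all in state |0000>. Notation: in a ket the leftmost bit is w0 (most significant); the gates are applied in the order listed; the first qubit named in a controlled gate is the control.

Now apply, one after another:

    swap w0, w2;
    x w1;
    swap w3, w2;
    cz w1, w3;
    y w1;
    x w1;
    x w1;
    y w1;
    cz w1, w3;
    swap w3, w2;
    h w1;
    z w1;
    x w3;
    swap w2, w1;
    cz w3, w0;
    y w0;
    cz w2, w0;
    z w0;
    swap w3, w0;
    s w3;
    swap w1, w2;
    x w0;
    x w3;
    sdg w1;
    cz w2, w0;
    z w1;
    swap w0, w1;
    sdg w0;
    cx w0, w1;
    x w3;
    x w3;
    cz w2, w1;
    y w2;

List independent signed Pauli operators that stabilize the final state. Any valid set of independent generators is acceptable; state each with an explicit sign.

One valid set of independent stabilizer generators is -XXII, +ZZII, -IIZI, +IIIZ (any independent generating set of the same group is equally correct). Key observation: gates 3-10 undo each other exactly, leaving only the rest of the circuit to track.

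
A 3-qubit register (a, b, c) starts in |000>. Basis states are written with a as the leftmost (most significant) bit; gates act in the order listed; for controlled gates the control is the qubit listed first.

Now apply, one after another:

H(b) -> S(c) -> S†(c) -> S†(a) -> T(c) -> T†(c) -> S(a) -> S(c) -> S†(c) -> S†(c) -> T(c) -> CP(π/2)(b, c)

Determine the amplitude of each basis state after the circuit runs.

The resulting statevector has amplitude sqrt(2)/2 on |000>, sqrt(2)/2 on |010>, and 0 on every other basis state.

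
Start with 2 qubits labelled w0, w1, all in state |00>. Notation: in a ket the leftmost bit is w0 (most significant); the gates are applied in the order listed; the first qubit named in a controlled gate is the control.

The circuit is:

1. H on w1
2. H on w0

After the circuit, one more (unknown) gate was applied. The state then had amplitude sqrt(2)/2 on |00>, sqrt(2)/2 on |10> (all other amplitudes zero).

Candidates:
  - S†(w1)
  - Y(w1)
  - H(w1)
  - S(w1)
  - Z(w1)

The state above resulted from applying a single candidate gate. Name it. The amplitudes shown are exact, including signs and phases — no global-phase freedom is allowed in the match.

The unique candidate consistent with the amplitudes is H(w1).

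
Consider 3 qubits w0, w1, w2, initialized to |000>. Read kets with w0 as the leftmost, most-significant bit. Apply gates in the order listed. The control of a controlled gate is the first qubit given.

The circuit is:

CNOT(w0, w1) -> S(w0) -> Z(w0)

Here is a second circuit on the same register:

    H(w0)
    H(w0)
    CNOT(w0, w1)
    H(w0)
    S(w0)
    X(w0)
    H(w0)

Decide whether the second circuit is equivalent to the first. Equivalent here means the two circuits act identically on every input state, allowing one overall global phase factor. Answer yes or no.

No: there is an input state on which the two circuits produce genuinely different outputs (not merely differing by a phase).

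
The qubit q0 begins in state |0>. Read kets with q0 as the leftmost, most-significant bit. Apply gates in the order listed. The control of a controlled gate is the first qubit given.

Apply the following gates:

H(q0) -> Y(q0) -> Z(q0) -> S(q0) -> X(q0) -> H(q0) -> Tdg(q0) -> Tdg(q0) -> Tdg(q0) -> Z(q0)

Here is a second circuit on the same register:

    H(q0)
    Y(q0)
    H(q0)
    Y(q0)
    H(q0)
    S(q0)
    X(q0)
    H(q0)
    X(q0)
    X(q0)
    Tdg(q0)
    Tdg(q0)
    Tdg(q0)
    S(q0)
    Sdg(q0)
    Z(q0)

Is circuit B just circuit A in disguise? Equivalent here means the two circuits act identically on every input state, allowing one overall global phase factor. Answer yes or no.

No — the two circuits implement different unitaries, even allowing a global phase.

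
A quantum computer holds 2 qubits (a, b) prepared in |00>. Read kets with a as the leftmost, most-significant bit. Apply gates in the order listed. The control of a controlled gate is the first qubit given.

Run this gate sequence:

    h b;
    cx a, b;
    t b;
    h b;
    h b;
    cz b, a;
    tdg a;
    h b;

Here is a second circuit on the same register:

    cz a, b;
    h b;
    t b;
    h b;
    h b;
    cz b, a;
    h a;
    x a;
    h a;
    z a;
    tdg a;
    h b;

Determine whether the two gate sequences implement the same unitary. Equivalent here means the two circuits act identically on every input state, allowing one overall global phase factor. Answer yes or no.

Yes: on every input state the two circuits agree up to one overall phase factor.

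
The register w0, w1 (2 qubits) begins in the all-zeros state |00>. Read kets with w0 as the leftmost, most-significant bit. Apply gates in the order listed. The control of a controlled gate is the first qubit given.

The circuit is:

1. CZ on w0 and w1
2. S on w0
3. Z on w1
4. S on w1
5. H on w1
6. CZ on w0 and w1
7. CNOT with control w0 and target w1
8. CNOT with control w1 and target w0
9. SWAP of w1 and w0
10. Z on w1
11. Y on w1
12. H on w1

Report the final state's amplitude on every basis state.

The resulting statevector has amplitude I/2 on |00>, -I/2 on |01>, I/2 on |10>, I/2 on |11>.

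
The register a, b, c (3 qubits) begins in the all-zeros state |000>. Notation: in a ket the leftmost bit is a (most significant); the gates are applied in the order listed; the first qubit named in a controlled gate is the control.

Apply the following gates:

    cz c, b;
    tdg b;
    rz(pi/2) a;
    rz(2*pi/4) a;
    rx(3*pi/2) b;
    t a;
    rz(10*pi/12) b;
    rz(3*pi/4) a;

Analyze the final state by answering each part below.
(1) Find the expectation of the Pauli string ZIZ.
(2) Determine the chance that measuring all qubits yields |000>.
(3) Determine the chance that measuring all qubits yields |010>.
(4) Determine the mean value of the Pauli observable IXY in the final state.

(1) The expectation value of ZIZ is 1.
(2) The probability of measuring |000> is 1/2.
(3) Outcome |010> occurs with probability 1/2.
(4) The observable IXY averages to 0.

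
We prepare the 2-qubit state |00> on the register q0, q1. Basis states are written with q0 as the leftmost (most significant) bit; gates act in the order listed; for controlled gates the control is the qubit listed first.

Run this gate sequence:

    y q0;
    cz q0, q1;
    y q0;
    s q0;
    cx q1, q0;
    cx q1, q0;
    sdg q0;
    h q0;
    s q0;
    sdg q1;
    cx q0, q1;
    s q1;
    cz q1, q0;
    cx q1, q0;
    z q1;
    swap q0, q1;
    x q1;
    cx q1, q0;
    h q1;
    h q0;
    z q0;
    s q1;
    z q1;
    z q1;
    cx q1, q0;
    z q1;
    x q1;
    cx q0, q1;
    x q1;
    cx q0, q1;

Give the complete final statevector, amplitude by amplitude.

The final amplitudes are 0 on |00>, sqrt(2)*I/2 on |01>, sqrt(2)/2 on |10>, 0 on |11>.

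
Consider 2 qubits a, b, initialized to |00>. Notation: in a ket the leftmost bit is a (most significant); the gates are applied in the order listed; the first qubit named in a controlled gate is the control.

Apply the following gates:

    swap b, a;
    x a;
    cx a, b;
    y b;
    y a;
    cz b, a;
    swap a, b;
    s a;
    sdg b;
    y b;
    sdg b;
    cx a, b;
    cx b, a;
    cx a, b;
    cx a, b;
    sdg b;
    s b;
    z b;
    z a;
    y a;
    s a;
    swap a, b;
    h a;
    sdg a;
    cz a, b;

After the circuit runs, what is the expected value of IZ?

In the final state, IZ has expectation 1.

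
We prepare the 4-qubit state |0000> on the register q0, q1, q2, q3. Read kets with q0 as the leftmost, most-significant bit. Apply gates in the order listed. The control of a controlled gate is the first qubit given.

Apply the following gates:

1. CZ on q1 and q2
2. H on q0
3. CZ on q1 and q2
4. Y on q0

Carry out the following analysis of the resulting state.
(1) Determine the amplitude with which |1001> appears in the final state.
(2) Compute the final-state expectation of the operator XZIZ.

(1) The amplitude on |1001> is 0.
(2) In the final state, XZIZ has expectation -1.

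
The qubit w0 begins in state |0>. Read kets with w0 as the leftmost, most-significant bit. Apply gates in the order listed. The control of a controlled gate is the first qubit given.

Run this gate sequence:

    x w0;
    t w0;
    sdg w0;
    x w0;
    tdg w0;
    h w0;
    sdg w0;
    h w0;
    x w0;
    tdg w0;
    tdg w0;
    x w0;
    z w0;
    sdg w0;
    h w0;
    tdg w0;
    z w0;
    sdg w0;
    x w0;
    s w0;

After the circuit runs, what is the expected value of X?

The observable X averages to sqrt(2)/2.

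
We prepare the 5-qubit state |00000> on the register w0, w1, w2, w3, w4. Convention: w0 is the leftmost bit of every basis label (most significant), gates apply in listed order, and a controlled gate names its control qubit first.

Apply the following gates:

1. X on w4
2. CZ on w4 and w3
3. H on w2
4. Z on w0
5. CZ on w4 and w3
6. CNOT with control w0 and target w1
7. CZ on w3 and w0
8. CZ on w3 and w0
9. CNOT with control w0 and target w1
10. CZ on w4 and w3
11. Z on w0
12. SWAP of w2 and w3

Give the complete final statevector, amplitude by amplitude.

The final amplitudes are sqrt(2)/2 on |00001>, sqrt(2)/2 on |00011>, and 0 on every other basis state.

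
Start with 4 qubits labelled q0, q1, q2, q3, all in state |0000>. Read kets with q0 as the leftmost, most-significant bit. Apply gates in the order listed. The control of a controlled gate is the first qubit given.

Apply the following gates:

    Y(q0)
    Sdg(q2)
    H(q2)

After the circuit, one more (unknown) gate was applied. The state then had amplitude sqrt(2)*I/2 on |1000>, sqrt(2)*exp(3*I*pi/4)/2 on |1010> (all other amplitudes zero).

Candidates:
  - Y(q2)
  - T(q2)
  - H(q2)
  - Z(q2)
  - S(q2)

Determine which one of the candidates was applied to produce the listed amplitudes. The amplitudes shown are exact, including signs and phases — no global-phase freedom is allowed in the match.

The unique candidate consistent with the amplitudes is T(q2).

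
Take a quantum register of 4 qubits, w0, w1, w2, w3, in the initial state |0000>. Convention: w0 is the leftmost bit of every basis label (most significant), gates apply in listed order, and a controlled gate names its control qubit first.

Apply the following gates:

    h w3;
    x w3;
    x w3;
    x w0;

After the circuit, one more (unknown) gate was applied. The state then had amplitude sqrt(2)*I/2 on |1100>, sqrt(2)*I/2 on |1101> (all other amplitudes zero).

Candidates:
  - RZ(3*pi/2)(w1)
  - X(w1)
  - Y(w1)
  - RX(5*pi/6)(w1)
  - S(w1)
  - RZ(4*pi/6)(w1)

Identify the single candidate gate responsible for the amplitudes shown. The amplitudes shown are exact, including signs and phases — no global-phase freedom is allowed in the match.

It was Y(w1) that produced the state shown. Key observation: steps 2-3 multiply out to the identity, so the circuit reduces to the remaining gates.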